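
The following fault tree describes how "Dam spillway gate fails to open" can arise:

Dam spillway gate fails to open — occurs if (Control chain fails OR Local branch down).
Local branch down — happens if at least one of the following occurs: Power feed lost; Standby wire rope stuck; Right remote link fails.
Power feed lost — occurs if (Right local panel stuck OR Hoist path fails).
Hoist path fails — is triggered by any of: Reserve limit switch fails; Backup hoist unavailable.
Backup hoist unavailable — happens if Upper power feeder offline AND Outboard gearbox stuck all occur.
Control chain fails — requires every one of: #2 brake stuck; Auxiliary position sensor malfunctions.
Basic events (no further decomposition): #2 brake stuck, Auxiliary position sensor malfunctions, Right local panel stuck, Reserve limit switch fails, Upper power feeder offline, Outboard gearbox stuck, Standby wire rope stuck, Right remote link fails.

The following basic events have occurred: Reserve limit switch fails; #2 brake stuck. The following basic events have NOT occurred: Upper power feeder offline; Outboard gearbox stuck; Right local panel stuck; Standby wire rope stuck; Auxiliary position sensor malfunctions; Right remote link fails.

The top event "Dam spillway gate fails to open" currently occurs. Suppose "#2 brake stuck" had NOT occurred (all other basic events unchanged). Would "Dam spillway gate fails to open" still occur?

Yes

Counterfactual: set "#2 brake stuck" to not occurred.
Control chain fails [AND]: #2 brake stuck=not, Auxiliary position sensor malfunctions=not → not all inputs occur → does not occur.
Backup hoist unavailable [AND]: Upper power feeder offline=not, Outboard gearbox stuck=not → not all inputs occur → does not occur.
Hoist path fails [OR]: Reserve limit switch fails=occurs, Backup hoist unavailable=not → at least one input occurs → occurs.
Power feed lost [OR]: Right local panel stuck=not, Hoist path fails=occurs → at least one input occurs → occurs.
Local branch down [OR]: Power feed lost=occurs, Standby wire rope stuck=not, Right remote link fails=not → at least one input occurs → occurs.
Dam spillway gate fails to open [OR]: Control chain fails=not, Local branch down=occurs → at least one input occurs → occurs.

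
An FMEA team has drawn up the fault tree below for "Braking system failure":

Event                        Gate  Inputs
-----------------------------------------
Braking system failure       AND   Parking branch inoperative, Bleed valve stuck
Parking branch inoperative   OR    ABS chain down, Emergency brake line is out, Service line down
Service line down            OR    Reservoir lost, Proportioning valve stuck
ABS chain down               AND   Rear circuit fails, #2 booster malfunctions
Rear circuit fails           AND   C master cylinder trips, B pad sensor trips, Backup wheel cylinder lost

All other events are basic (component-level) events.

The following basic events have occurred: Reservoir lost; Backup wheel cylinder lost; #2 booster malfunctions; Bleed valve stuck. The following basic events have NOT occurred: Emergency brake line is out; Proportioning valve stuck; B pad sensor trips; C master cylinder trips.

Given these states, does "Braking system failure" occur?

Rear circuit fails [AND]: C master cylinder trips=not, B pad sensor trips=not, Backup wheel cylinder lost=occurs → not all inputs occur → does not occur.
ABS chain down [AND]: Rear circuit fails=not, #2 booster malfunctions=occurs → not all inputs occur → does not occur.
Service line down [OR]: Reservoir lost=occurs, Proportioning valve stuck=not → at least one input occurs → occurs.
Parking branch inoperative [OR]: ABS chain down=not, Emergency brake line is out=not, Service line down=occurs → at least one input occurs → occurs.
Braking system failure [AND]: Parking branch inoperative=occurs, Bleed valve stuck=occurs → all inputs occur → occurs.

Yes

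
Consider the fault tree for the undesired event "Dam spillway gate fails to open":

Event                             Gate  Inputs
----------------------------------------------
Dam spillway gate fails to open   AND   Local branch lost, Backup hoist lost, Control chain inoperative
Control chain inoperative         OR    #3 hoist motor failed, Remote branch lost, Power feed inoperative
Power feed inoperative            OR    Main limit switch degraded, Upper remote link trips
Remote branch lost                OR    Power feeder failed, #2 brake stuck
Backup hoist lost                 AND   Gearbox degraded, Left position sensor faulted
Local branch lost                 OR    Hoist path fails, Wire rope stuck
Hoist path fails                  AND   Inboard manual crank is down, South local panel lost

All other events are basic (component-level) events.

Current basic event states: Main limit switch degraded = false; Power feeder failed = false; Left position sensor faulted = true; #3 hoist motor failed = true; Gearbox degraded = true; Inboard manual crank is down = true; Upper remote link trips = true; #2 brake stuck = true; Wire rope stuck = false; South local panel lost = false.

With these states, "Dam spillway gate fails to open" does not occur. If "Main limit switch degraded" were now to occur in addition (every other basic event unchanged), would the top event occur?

Counterfactual: set "Main limit switch degraded" to occurred.
Hoist path fails [AND]: Inboard manual crank is down=occurs, South local panel lost=not → not all inputs occur → does not occur.
Local branch lost [OR]: Hoist path fails=not, Wire rope stuck=not → no input occurs → does not occur.
Backup hoist lost [AND]: Gearbox degraded=occurs, Left position sensor faulted=occurs → all inputs occur → occurs.
Remote branch lost [OR]: Power feeder failed=not, #2 brake stuck=occurs → at least one input occurs → occurs.
Power feed inoperative [OR]: Main limit switch degraded=occurs, Upper remote link trips=occurs → at least one input occurs → occurs.
Control chain inoperative [OR]: #3 hoist motor failed=occurs, Remote branch lost=occurs, Power feed inoperative=occurs → at least one input occurs → occurs.
Dam spillway gate fails to open [AND]: Local branch lost=not, Backup hoist lost=occurs, Control chain inoperative=occurs → not all inputs occur → does not occur.

No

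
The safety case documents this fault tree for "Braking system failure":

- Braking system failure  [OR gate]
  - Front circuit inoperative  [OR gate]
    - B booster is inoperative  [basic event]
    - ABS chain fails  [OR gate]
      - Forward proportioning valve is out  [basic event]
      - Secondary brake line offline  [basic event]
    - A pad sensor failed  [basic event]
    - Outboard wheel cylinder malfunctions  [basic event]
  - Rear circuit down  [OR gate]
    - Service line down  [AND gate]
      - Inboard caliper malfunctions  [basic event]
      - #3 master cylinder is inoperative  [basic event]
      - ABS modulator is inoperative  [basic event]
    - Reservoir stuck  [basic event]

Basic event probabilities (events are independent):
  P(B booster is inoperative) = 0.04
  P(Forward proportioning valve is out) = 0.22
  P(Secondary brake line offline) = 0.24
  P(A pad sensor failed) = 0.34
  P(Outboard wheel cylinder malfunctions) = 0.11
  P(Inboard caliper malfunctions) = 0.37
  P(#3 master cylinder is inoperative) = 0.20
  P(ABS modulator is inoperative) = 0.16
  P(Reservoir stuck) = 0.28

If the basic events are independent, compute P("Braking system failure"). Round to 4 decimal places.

P(ABS chain fails) [OR] = 1 − (1−0.22) × (1−0.24) = 0.407200
P(Front circuit inoperative) [OR] = 1 − (1−0.04) × (1−0.407200) × (1−0.34) × (1−0.11) = 0.665718
P(Service line down) [AND] = 0.37 × 0.20 × 0.16 = 0.011840
P(Rear circuit down) [OR] = 1 − (1−0.011840) × (1−0.28) = 0.288525
P(Braking system failure) [OR] = 1 − (1−0.665718) × (1−0.288525) = 0.762167
Rounded to 4 decimal places: P(Braking system failure) ≈ 0.7622.

0.7622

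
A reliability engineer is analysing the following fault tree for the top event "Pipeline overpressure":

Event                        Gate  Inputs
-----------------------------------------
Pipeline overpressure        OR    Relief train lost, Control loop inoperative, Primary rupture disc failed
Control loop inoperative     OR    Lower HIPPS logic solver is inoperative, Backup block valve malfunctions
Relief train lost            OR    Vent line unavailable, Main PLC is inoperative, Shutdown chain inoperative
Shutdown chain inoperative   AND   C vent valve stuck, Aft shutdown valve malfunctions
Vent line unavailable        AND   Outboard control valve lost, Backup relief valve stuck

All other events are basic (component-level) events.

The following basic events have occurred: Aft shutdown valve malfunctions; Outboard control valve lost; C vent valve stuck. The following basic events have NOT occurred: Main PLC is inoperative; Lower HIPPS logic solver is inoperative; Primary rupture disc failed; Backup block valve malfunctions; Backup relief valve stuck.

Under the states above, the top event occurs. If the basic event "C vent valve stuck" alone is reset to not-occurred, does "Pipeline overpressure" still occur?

Counterfactual: set "C vent valve stuck" to not occurred.
Vent line unavailable [AND]: Outboard control valve lost=occurs, Backup relief valve stuck=not → not all inputs occur → does not occur.
Shutdown chain inoperative [AND]: C vent valve stuck=not, Aft shutdown valve malfunctions=occurs → not all inputs occur → does not occur.
Relief train lost [OR]: Vent line unavailable=not, Main PLC is inoperative=not, Shutdown chain inoperative=not → no input occurs → does not occur.
Control loop inoperative [OR]: Lower HIPPS logic solver is inoperative=not, Backup block valve malfunctions=not → no input occurs → does not occur.
Pipeline overpressure [OR]: Relief train lost=not, Control loop inoperative=not, Primary rupture disc failed=not → no input occurs → does not occur.

No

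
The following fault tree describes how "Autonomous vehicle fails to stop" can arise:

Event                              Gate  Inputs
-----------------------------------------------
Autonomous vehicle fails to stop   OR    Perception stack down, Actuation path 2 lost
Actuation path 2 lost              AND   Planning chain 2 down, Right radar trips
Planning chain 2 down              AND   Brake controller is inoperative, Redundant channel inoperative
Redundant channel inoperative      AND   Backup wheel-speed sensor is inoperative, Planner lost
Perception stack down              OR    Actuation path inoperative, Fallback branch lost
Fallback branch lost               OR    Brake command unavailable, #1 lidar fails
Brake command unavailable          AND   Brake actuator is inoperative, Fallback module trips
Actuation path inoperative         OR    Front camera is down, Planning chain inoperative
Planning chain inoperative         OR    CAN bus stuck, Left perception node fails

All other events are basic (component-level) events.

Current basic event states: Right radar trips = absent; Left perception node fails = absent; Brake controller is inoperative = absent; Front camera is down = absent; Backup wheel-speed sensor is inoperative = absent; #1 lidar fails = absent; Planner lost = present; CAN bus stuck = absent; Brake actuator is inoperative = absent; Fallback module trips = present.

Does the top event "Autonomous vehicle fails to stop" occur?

Planning chain inoperative [OR]: CAN bus stuck=not, Left perception node fails=not → no input occurs → does not occur.
Actuation path inoperative [OR]: Front camera is down=not, Planning chain inoperative=not → no input occurs → does not occur.
Brake command unavailable [AND]: Brake actuator is inoperative=not, Fallback module trips=occurs → not all inputs occur → does not occur.
Fallback branch lost [OR]: Brake command unavailable=not, #1 lidar fails=not → no input occurs → does not occur.
Perception stack down [OR]: Actuation path inoperative=not, Fallback branch lost=not → no input occurs → does not occur.
Redundant channel inoperative [AND]: Backup wheel-speed sensor is inoperative=not, Planner lost=occurs → not all inputs occur → does not occur.
Planning chain 2 down [AND]: Brake controller is inoperative=not, Redundant channel inoperative=not → not all inputs occur → does not occur.
Actuation path 2 lost [AND]: Planning chain 2 down=not, Right radar trips=not → not all inputs occur → does not occur.
Autonomous vehicle fails to stop [OR]: Perception stack down=not, Actuation path 2 lost=not → no input occurs → does not occur.

No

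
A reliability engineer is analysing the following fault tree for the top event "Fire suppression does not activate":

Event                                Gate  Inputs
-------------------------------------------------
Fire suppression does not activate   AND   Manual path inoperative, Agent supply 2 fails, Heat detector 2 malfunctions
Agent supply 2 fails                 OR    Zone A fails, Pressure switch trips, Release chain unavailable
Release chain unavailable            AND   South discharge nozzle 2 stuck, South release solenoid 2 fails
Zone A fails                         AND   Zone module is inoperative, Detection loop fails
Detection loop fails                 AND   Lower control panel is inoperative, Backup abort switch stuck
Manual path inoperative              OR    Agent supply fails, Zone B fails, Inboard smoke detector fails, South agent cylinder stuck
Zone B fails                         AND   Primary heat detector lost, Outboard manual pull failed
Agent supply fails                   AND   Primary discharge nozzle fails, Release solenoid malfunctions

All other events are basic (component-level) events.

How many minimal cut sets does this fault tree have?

12

Agent supply fails [AND]: one cut set from each child combined → 1 × 1 = 1 cut set(s).
Zone B fails [AND]: one cut set from each child combined → 1 × 1 = 1 cut set(s).
Manual path inoperative [OR]: union of children's cut sets → 4 cut set(s).
Detection loop fails [AND]: one cut set from each child combined → 1 × 1 = 1 cut set(s).
Zone A fails [AND]: one cut set from each child combined → 1 × 1 = 1 cut set(s).
Release chain unavailable [AND]: one cut set from each child combined → 1 × 1 = 1 cut set(s).
Agent supply 2 fails [OR]: union of children's cut sets → 3 cut set(s).
Fire suppression does not activate [AND]: one cut set from each child combined → 4 × 3 × 1 = 12 cut set(s).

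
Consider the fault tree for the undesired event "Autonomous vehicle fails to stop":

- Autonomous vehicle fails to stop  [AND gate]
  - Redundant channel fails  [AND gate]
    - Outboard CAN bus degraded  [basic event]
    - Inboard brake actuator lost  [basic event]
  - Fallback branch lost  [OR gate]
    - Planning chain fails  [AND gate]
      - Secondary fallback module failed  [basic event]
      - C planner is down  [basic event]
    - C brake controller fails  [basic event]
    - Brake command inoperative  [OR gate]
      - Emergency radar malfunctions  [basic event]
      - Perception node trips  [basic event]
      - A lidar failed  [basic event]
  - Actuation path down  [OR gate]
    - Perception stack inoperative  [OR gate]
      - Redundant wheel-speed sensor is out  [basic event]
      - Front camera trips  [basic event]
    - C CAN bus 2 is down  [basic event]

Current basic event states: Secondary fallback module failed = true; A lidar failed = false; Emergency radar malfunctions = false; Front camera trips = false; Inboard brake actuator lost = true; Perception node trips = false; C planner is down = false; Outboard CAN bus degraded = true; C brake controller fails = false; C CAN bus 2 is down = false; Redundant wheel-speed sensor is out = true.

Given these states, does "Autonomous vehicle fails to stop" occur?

No

Redundant channel fails [AND]: Outboard CAN bus degraded=occurs, Inboard brake actuator lost=occurs → all inputs occur → occurs.
Planning chain fails [AND]: Secondary fallback module failed=occurs, C planner is down=not → not all inputs occur → does not occur.
Brake command inoperative [OR]: Emergency radar malfunctions=not, Perception node trips=not, A lidar failed=not → no input occurs → does not occur.
Fallback branch lost [OR]: Planning chain fails=not, C brake controller fails=not, Brake command inoperative=not → no input occurs → does not occur.
Perception stack inoperative [OR]: Redundant wheel-speed sensor is out=occurs, Front camera trips=not → at least one input occurs → occurs.
Actuation path down [OR]: Perception stack inoperative=occurs, C CAN bus 2 is down=not → at least one input occurs → occurs.
Autonomous vehicle fails to stop [AND]: Redundant channel fails=occurs, Fallback branch lost=not, Actuation path down=occurs → not all inputs occur → does not occur.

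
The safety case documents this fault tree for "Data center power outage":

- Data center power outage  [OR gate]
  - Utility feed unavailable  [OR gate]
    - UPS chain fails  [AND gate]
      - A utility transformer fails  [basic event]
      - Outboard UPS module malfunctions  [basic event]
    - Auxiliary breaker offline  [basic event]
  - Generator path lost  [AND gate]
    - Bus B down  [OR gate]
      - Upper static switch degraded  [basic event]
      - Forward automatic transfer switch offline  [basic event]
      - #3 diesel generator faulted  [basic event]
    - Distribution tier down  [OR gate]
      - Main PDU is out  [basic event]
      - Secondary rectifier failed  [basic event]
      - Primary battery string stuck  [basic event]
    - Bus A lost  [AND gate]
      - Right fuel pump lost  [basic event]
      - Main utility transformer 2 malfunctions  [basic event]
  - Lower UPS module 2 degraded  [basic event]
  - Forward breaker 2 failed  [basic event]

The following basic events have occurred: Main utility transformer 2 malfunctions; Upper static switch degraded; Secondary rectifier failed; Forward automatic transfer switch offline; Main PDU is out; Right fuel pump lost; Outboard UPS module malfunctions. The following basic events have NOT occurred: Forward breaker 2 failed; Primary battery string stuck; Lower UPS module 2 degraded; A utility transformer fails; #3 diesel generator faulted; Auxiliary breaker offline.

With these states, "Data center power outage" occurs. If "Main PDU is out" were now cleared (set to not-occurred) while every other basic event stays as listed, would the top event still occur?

Yes

Counterfactual: set "Main PDU is out" to not occurred.
UPS chain fails [AND]: A utility transformer fails=not, Outboard UPS module malfunctions=occurs → not all inputs occur → does not occur.
Utility feed unavailable [OR]: UPS chain fails=not, Auxiliary breaker offline=not → no input occurs → does not occur.
Bus B down [OR]: Upper static switch degraded=occurs, Forward automatic transfer switch offline=occurs, #3 diesel generator faulted=not → at least one input occurs → occurs.
Distribution tier down [OR]: Main PDU is out=not, Secondary rectifier failed=occurs, Primary battery string stuck=not → at least one input occurs → occurs.
Bus A lost [AND]: Right fuel pump lost=occurs, Main utility transformer 2 malfunctions=occurs → all inputs occur → occurs.
Generator path lost [AND]: Bus B down=occurs, Distribution tier down=occurs, Bus A lost=occurs → all inputs occur → occurs.
Data center power outage [OR]: Utility feed unavailable=not, Generator path lost=occurs, Lower UPS module 2 degraded=not, Forward breaker 2 failed=not → at least one input occurs → occurs.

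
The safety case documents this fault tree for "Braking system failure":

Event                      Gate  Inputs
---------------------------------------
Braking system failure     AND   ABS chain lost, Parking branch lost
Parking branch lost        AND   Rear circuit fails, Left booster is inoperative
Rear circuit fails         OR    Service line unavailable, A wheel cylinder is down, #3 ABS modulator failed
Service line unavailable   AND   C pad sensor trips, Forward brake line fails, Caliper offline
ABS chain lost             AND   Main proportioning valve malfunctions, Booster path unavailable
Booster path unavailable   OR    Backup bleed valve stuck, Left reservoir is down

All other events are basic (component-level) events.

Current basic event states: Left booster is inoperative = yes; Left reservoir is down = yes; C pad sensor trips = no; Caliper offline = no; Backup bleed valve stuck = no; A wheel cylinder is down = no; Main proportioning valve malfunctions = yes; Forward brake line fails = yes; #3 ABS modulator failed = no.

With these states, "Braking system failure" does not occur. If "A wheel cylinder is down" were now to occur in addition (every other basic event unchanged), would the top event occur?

Counterfactual: set "A wheel cylinder is down" to occurred.
Booster path unavailable [OR]: Backup bleed valve stuck=not, Left reservoir is down=occurs → at least one input occurs → occurs.
ABS chain lost [AND]: Main proportioning valve malfunctions=occurs, Booster path unavailable=occurs → all inputs occur → occurs.
Service line unavailable [AND]: C pad sensor trips=not, Forward brake line fails=occurs, Caliper offline=not → not all inputs occur → does not occur.
Rear circuit fails [OR]: Service line unavailable=not, A wheel cylinder is down=occurs, #3 ABS modulator failed=not → at least one input occurs → occurs.
Parking branch lost [AND]: Rear circuit fails=occurs, Left booster is inoperative=occurs → all inputs occur → occurs.
Braking system failure [AND]: ABS chain lost=occurs, Parking branch lost=occurs → all inputs occur → occurs.

Yes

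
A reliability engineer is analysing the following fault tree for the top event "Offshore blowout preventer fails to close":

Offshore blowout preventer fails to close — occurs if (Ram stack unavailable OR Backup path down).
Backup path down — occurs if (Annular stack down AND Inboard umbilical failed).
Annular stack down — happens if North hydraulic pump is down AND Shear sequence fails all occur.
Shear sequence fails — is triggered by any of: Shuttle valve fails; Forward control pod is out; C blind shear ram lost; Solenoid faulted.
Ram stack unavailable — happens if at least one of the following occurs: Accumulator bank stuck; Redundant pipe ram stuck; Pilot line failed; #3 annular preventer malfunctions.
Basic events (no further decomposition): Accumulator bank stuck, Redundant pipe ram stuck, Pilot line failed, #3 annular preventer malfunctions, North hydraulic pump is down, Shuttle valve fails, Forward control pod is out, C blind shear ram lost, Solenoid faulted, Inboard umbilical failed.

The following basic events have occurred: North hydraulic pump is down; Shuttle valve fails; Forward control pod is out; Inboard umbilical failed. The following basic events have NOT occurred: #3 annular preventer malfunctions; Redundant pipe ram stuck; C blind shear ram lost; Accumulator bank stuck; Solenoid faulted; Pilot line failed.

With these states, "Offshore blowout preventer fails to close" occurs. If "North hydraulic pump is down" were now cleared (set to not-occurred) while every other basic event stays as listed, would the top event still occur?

Counterfactual: set "North hydraulic pump is down" to not occurred.
Ram stack unavailable [OR]: Accumulator bank stuck=not, Redundant pipe ram stuck=not, Pilot line failed=not, #3 annular preventer malfunctions=not → no input occurs → does not occur.
Shear sequence fails [OR]: Shuttle valve fails=occurs, Forward control pod is out=occurs, C blind shear ram lost=not, Solenoid faulted=not → at least one input occurs → occurs.
Annular stack down [AND]: North hydraulic pump is down=not, Shear sequence fails=occurs → not all inputs occur → does not occur.
Backup path down [AND]: Annular stack down=not, Inboard umbilical failed=occurs → not all inputs occur → does not occur.
Offshore blowout preventer fails to close [OR]: Ram stack unavailable=not, Backup path down=not → no input occurs → does not occur.

No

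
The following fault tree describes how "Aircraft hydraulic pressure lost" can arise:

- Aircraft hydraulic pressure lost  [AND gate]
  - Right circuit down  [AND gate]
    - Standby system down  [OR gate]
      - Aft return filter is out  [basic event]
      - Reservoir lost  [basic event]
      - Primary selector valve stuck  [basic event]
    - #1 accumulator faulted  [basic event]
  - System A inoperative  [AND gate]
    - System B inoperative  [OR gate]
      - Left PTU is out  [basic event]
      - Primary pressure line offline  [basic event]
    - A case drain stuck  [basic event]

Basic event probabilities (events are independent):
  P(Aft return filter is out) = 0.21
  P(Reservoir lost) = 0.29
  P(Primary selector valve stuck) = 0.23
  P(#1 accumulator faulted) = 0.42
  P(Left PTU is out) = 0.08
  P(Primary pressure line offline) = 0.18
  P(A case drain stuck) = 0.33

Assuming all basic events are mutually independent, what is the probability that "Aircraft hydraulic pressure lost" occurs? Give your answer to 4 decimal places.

0.0193

P(Standby system down) [OR] = 1 − (1−0.21) × (1−0.29) × (1−0.23) = 0.568107
P(Right circuit down) [AND] = 0.568107 × 0.42 = 0.238605
P(System B inoperative) [OR] = 1 − (1−0.08) × (1−0.18) = 0.245600
P(System A inoperative) [AND] = 0.245600 × 0.33 = 0.081048
P(Aircraft hydraulic pressure lost) [AND] = 0.238605 × 0.081048 = 0.019338
Rounded to 4 decimal places: P(Aircraft hydraulic pressure lost) ≈ 0.0193.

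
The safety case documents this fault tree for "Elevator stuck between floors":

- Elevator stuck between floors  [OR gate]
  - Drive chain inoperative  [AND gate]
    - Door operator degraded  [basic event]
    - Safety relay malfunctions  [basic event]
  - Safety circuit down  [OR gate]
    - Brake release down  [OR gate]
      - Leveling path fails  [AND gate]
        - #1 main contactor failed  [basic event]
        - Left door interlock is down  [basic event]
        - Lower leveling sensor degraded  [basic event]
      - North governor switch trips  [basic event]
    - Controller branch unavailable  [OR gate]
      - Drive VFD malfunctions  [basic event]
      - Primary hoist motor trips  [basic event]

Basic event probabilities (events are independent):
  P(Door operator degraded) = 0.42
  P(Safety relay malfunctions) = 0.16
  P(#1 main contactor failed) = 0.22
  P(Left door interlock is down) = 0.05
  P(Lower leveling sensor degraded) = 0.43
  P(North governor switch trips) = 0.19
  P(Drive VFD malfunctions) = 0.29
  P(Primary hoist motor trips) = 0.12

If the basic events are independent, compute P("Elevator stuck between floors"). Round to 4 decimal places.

0.5302

P(Drive chain inoperative) [AND] = 0.42 × 0.16 = 0.067200
P(Leveling path fails) [AND] = 0.22 × 0.05 × 0.43 = 0.004730
P(Brake release down) [OR] = 1 − (1−0.004730) × (1−0.19) = 0.193831
P(Controller branch unavailable) [OR] = 1 − (1−0.29) × (1−0.12) = 0.375200
P(Safety circuit down) [OR] = 1 − (1−0.193831) × (1−0.375200) = 0.496306
P(Elevator stuck between floors) [OR] = 1 − (1−0.067200) × (1−0.496306) = 0.530154
Rounded to 4 decimal places: P(Elevator stuck between floors) ≈ 0.5302.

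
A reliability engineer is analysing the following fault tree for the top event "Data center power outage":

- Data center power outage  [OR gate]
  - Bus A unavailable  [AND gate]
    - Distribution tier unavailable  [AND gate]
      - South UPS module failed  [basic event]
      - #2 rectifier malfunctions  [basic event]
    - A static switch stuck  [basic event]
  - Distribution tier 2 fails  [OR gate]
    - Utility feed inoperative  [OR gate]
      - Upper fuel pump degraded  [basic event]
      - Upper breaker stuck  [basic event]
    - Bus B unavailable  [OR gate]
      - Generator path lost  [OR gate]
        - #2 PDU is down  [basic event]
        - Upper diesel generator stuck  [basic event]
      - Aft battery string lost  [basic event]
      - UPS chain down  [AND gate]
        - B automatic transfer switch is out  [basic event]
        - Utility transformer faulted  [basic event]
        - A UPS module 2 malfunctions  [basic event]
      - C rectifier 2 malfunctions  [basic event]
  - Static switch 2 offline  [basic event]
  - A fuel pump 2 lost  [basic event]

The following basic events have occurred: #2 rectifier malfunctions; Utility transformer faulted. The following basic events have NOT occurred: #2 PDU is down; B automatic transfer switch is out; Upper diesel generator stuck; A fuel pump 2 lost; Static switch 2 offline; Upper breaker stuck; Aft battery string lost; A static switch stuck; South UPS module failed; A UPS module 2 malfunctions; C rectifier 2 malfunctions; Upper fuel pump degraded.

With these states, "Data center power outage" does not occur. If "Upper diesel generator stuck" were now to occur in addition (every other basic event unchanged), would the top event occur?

Counterfactual: set "Upper diesel generator stuck" to occurred.
Distribution tier unavailable [AND]: South UPS module failed=not, #2 rectifier malfunctions=occurs → not all inputs occur → does not occur.
Bus A unavailable [AND]: Distribution tier unavailable=not, A static switch stuck=not → not all inputs occur → does not occur.
Utility feed inoperative [OR]: Upper fuel pump degraded=not, Upper breaker stuck=not → no input occurs → does not occur.
Generator path lost [OR]: #2 PDU is down=not, Upper diesel generator stuck=occurs → at least one input occurs → occurs.
UPS chain down [AND]: B automatic transfer switch is out=not, Utility transformer faulted=occurs, A UPS module 2 malfunctions=not → not all inputs occur → does not occur.
Bus B unavailable [OR]: Generator path lost=occurs, Aft battery string lost=not, UPS chain down=not, C rectifier 2 malfunctions=not → at least one input occurs → occurs.
Distribution tier 2 fails [OR]: Utility feed inoperative=not, Bus B unavailable=occurs → at least one input occurs → occurs.
Data center power outage [OR]: Bus A unavailable=not, Distribution tier 2 fails=occurs, Static switch 2 offline=not, A fuel pump 2 lost=not → at least one input occurs → occurs.

Yes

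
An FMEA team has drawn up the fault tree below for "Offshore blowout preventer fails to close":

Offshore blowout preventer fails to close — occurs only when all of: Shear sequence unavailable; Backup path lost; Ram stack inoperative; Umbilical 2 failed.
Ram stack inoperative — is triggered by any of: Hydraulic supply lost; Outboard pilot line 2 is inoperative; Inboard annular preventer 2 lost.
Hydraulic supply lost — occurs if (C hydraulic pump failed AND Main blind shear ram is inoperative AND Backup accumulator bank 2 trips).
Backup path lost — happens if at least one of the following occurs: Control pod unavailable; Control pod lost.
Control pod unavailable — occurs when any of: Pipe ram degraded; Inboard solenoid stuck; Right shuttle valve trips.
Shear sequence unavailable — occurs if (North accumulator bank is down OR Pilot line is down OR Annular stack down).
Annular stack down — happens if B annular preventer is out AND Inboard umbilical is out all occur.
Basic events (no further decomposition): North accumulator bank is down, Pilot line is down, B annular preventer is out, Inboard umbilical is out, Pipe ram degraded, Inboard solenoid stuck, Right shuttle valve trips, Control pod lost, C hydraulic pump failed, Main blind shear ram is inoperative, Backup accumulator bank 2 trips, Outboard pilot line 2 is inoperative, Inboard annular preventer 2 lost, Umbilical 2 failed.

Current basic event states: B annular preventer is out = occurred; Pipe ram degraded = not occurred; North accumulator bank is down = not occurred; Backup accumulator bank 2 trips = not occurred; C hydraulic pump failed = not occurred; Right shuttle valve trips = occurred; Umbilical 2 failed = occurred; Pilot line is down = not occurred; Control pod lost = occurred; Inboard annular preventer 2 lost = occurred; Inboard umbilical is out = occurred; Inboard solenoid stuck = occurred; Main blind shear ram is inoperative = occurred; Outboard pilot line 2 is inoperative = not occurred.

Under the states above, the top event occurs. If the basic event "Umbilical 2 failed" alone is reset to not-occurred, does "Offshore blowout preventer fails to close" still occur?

No

Counterfactual: set "Umbilical 2 failed" to not occurred.
Annular stack down [AND]: B annular preventer is out=occurs, Inboard umbilical is out=occurs → all inputs occur → occurs.
Shear sequence unavailable [OR]: North accumulator bank is down=not, Pilot line is down=not, Annular stack down=occurs → at least one input occurs → occurs.
Control pod unavailable [OR]: Pipe ram degraded=not, Inboard solenoid stuck=occurs, Right shuttle valve trips=occurs → at least one input occurs → occurs.
Backup path lost [OR]: Control pod unavailable=occurs, Control pod lost=occurs → at least one input occurs → occurs.
Hydraulic supply lost [AND]: C hydraulic pump failed=not, Main blind shear ram is inoperative=occurs, Backup accumulator bank 2 trips=not → not all inputs occur → does not occur.
Ram stack inoperative [OR]: Hydraulic supply lost=not, Outboard pilot line 2 is inoperative=not, Inboard annular preventer 2 lost=occurs → at least one input occurs → occurs.
Offshore blowout preventer fails to close [AND]: Shear sequence unavailable=occurs, Backup path lost=occurs, Ram stack inoperative=occurs, Umbilical 2 failed=not → not all inputs occur → does not occur.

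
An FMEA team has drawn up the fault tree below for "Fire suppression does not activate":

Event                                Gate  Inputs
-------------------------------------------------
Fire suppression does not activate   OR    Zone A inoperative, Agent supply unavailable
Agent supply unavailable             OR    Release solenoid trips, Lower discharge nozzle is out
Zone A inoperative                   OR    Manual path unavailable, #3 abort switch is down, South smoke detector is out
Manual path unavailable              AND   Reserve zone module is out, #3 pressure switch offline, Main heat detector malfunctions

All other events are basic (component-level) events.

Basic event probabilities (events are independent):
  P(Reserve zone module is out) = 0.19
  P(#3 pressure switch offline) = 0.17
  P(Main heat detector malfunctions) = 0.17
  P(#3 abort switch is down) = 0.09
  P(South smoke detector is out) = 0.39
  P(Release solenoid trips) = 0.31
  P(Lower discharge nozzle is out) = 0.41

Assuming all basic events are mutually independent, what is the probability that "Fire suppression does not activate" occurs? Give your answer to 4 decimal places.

P(Manual path unavailable) [AND] = 0.19 × 0.17 × 0.17 = 0.005491
P(Zone A inoperative) [OR] = 1 − (1−0.005491) × (1−0.09) × (1−0.39) = 0.447948
P(Agent supply unavailable) [OR] = 1 − (1−0.31) × (1−0.41) = 0.592900
P(Fire suppression does not activate) [OR] = 1 − (1−0.447948) × (1−0.592900) = 0.775260
Rounded to 4 decimal places: P(Fire suppression does not activate) ≈ 0.7753.

0.7753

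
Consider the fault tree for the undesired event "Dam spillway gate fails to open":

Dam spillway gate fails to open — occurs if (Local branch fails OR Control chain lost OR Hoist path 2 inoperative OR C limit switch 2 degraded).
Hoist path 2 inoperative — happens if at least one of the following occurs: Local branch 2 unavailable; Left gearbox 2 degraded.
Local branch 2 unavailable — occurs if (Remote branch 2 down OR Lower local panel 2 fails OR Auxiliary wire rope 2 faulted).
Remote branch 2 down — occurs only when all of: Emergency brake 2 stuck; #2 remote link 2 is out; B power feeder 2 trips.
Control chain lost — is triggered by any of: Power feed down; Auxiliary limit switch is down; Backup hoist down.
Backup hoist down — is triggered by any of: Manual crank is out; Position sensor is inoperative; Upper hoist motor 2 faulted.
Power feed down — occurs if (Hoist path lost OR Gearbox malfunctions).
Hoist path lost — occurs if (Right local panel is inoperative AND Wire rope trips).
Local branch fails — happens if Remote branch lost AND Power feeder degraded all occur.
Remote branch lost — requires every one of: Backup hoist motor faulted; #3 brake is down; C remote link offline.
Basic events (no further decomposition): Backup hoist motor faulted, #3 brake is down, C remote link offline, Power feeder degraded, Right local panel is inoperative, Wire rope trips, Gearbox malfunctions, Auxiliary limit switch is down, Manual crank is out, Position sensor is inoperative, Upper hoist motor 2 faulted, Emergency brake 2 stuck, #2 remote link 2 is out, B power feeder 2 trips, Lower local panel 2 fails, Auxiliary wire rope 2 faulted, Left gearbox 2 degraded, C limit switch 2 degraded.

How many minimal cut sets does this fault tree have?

Remote branch lost [AND]: one cut set from each child combined → 1 × 1 × 1 = 1 cut set(s).
Local branch fails [AND]: one cut set from each child combined → 1 × 1 = 1 cut set(s).
Hoist path lost [AND]: one cut set from each child combined → 1 × 1 = 1 cut set(s).
Power feed down [OR]: union of children's cut sets → 2 cut set(s).
Backup hoist down [OR]: union of children's cut sets → 3 cut set(s).
Control chain lost [OR]: union of children's cut sets → 6 cut set(s).
Remote branch 2 down [AND]: one cut set from each child combined → 1 × 1 × 1 = 1 cut set(s).
Local branch 2 unavailable [OR]: union of children's cut sets → 3 cut set(s).
Hoist path 2 inoperative [OR]: union of children's cut sets → 4 cut set(s).
Dam spillway gate fails to open [OR]: union of children's cut sets → 12 cut set(s).

12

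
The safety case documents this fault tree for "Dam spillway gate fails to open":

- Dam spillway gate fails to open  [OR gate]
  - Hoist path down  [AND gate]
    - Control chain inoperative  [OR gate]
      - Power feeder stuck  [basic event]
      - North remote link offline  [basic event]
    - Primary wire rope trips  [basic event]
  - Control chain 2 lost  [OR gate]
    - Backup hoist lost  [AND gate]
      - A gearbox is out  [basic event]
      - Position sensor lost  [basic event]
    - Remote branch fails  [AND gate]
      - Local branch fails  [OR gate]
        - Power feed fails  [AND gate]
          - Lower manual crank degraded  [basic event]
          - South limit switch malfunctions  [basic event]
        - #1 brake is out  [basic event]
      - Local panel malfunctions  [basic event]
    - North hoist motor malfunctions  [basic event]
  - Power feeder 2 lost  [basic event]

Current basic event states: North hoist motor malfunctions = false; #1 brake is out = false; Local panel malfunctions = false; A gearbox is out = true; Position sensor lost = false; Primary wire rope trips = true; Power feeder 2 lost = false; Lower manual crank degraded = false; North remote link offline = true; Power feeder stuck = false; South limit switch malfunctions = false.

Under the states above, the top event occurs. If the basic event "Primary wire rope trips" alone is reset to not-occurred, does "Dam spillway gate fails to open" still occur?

No

Counterfactual: set "Primary wire rope trips" to not occurred.
Control chain inoperative [OR]: Power feeder stuck=not, North remote link offline=occurs → at least one input occurs → occurs.
Hoist path down [AND]: Control chain inoperative=occurs, Primary wire rope trips=not → not all inputs occur → does not occur.
Backup hoist lost [AND]: A gearbox is out=occurs, Position sensor lost=not → not all inputs occur → does not occur.
Power feed fails [AND]: Lower manual crank degraded=not, South limit switch malfunctions=not → not all inputs occur → does not occur.
Local branch fails [OR]: Power feed fails=not, #1 brake is out=not → no input occurs → does not occur.
Remote branch fails [AND]: Local branch fails=not, Local panel malfunctions=not → not all inputs occur → does not occur.
Control chain 2 lost [OR]: Backup hoist lost=not, Remote branch fails=not, North hoist motor malfunctions=not → no input occurs → does not occur.
Dam spillway gate fails to open [OR]: Hoist path down=not, Control chain 2 lost=not, Power feeder 2 lost=not → no input occurs → does not occur.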